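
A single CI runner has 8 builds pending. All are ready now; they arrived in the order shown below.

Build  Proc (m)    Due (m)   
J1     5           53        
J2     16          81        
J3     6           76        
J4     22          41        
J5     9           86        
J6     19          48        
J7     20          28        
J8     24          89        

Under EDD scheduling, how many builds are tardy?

6

EDD (increasing due date): J7 J4 J6 J1 J3 J2 J5 J8.
J7: 0→20, due 28, tardiness 0
J4: 20→42, due 41, tardiness 1
J6: 42→61, due 48, tardiness 13
J1: 61→66, due 53, tardiness 13
J3: 66→72, due 76, tardiness 0
J2: 72→88, due 81, tardiness 7
J5: 88→97, due 86, tardiness 11
J8: 97→121, due 89, tardiness 32
Late builds: 6.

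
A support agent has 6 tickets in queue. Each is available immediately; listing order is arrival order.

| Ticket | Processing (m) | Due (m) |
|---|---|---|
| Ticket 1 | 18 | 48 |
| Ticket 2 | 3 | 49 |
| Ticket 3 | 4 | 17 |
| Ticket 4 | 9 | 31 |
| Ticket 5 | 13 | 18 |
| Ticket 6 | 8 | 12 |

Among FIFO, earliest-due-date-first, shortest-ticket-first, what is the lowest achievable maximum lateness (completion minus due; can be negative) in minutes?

7

FIFO (arrival order): Ticket 1 Ticket 2 Ticket 3 Ticket 4 Ticket 5 Ticket 6.
Ticket 1: 0→18, due 48, lateness -30
Ticket 2: 18→21, due 49, lateness -28
Ticket 3: 21→25, due 17, lateness 8
Ticket 4: 25→34, due 31, lateness 3
Ticket 5: 34→47, due 18, lateness 29
Ticket 6: 47→55, due 12, lateness 43
Maximum = 43.
EDD (increasing due date): Ticket 6 Ticket 3 Ticket 5 Ticket 4 Ticket 1 Ticket 2.
Ticket 6: 0→8, due 12, lateness -4
Ticket 3: 8→12, due 17, lateness -5
Ticket 5: 12→25, due 18, lateness 7
Ticket 4: 25→34, due 31, lateness 3
Ticket 1: 34→52, due 48, lateness 4
Ticket 2: 52→55, due 49, lateness 6
Maximum = 7.
SPT (increasing processing time): Ticket 2 Ticket 3 Ticket 6 Ticket 4 Ticket 5 Ticket 1.
Ticket 2: 0→3, due 49, lateness -46
Ticket 3: 3→7, due 17, lateness -10
Ticket 6: 7→15, due 12, lateness 3
Ticket 4: 15→24, due 31, lateness -7
Ticket 5: 24→37, due 18, lateness 19
Ticket 1: 37→55, due 48, lateness 7
Maximum = 19.
FIFO 43, EDD 7, SPT 19 → minimum 7.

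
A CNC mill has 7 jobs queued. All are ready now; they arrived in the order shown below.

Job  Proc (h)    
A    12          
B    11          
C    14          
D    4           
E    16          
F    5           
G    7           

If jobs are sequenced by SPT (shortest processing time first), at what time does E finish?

69

SPT (increasing processing time): D F G B A C E.
D: 0→4
F: 4→9
G: 9→16
B: 16→27
A: 27→39
C: 39→53
E: 53→69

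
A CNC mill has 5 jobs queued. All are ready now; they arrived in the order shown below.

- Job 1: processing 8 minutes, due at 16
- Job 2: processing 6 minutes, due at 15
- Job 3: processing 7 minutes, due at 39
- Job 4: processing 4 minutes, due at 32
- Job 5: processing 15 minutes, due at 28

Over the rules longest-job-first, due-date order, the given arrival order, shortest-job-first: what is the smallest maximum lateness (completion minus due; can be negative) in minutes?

1

LPT (decreasing processing time): Job 5 Job 1 Job 3 Job 2 Job 4.
Job 5: 0→15, due 28, lateness -13
Job 1: 15→23, due 16, lateness 7
Job 3: 23→30, due 39, lateness -9
Job 2: 30→36, due 15, lateness 21
Job 4: 36→40, due 32, lateness 8
Maximum = 21.
EDD (increasing due date): Job 2 Job 1 Job 5 Job 4 Job 3.
Job 2: 0→6, due 15, lateness -9
Job 1: 6→14, due 16, lateness -2
Job 5: 14→29, due 28, lateness 1
Job 4: 29→33, due 32, lateness 1
Job 3: 33→40, due 39, lateness 1
Maximum = 1.
FIFO (arrival order): Job 1 Job 2 Job 3 Job 4 Job 5.
Job 1: 0→8, due 16, lateness -8
Job 2: 8→14, due 15, lateness -1
Job 3: 14→21, due 39, lateness -18
Job 4: 21→25, due 32, lateness -7
Job 5: 25→40, due 28, lateness 12
Maximum = 12.
SPT (increasing processing time): Job 4 Job 2 Job 3 Job 1 Job 5.
Job 4: 0→4, due 32, lateness -28
Job 2: 4→10, due 15, lateness -5
Job 3: 10→17, due 39, lateness -22
Job 1: 17→25, due 16, lateness 9
Job 5: 25→40, due 28, lateness 12
Maximum = 12.
LPT 21, EDD 1, FIFO 12, SPT 12 → minimum 1.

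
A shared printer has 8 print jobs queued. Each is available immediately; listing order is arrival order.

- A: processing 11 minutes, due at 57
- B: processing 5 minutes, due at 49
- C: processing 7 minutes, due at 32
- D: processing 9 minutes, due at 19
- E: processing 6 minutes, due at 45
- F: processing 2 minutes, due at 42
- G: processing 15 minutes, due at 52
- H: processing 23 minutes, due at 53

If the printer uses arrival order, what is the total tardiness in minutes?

FIFO (arrival order): A B C D E F G H.
A: 0→11, due 57, tardiness 0
B: 11→16, due 49, tardiness 0
C: 16→23, due 32, tardiness 0
D: 23→32, due 19, tardiness 13
E: 32→38, due 45, tardiness 0
F: 38→40, due 42, tardiness 0
G: 40→55, due 52, tardiness 3
H: 55→78, due 53, tardiness 25
Sum = 0+0+0+13+0+0+3+25 = 41.

41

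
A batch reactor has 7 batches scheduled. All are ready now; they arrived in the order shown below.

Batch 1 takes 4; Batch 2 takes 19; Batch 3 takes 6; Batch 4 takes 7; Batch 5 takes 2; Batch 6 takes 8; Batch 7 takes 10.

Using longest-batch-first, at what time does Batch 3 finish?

LPT (decreasing processing time): Batch 2 Batch 7 Batch 6 Batch 4 Batch 3 Batch 1 Batch 5.
Batch 2: 0→19
Batch 7: 19→29
Batch 6: 29→37
Batch 4: 37→44
Batch 3: 44→50

50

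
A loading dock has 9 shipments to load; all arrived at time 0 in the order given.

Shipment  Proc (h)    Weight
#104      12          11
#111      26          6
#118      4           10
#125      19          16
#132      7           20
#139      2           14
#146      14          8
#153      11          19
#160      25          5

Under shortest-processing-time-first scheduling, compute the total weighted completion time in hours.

3894

SPT (increasing processing time): #139 #118 #132 #153 #104 #146 #125 #160 #111.
#139: finishes 2, weight 14, w·C = 28
#118: finishes 6, weight 10, w·C = 60
#132: finishes 13, weight 20, w·C = 260
#153: finishes 24, weight 19, w·C = 456
#104: finishes 36, weight 11, w·C = 396
#146: finishes 50, weight 8, w·C = 400
#125: finishes 69, weight 16, w·C = 1104
#160: finishes 94, weight 5, w·C = 470
#111: finishes 120, weight 6, w·C = 720
Sum = 28+60+260+456+396+400+1104+470+720 = 3894.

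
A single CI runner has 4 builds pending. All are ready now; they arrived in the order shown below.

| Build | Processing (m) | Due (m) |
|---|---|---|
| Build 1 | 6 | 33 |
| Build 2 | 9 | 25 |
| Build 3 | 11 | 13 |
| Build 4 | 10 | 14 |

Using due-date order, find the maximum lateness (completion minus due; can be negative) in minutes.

7

EDD (increasing due date): Build 3 Build 4 Build 2 Build 1.
Build 3: 0→11, due 13, lateness -2
Build 4: 11→21, due 14, lateness 7
Build 2: 21→30, due 25, lateness 5
Build 1: 30→36, due 33, lateness 3
Maximum = 7.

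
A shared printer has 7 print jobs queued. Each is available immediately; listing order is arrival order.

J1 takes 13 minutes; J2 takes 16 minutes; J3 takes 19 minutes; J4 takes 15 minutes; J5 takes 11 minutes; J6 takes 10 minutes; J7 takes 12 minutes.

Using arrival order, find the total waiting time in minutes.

FIFO (arrival order): J1 J2 J3 J4 J5 J6 J7.
J1: waits 0, runs 0→13
J2: waits 13, runs 13→29
J3: waits 29, runs 29→48
J4: waits 48, runs 48→63
J5: waits 63, runs 63→74
J6: waits 74, runs 74→84
J7: waits 84, runs 84→96
Sum = 0+13+29+48+63+74+84 = 311.

311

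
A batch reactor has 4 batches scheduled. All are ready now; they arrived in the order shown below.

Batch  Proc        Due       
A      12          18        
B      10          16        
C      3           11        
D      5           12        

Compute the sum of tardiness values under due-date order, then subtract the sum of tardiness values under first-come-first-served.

-24

EDD (increasing due date): C D B A.
C: 0→3, due 11, tardiness 0
D: 3→8, due 12, tardiness 0
B: 8→18, due 16, tardiness 2
A: 18→30, due 18, tardiness 12
Sum = 0+0+2+12 = 14.
FIFO (arrival order): A B C D.
A: 0→12, due 18, tardiness 0
B: 12→22, due 16, tardiness 6
C: 22→25, due 11, tardiness 14
D: 25→30, due 12, tardiness 18
Sum = 0+6+14+18 = 38.
Difference = 14 − 38 = -24.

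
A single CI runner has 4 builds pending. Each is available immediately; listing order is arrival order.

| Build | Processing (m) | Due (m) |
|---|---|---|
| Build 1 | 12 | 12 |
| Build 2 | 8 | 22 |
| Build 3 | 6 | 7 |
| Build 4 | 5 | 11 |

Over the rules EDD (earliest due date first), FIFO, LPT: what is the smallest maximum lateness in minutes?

EDD (increasing due date): Build 3 Build 4 Build 1 Build 2.
Build 3: 0→6, due 7, lateness -1
Build 4: 6→11, due 11, lateness 0
Build 1: 11→23, due 12, lateness 11
Build 2: 23→31, due 22, lateness 9
Maximum = 11.
FIFO (arrival order): Build 1 Build 2 Build 3 Build 4.
Build 1: 0→12, due 12, lateness 0
Build 2: 12→20, due 22, lateness -2
Build 3: 20→26, due 7, lateness 19
Build 4: 26→31, due 11, lateness 20
Maximum = 20.
LPT (decreasing processing time): Build 1 Build 2 Build 3 Build 4.
Build 1: 0→12, due 12, lateness 0
Build 2: 12→20, due 22, lateness -2
Build 3: 20→26, due 7, lateness 19
Build 4: 26→31, due 11, lateness 20
Maximum = 20.
EDD 11, FIFO 20, LPT 20 → minimum 11.

11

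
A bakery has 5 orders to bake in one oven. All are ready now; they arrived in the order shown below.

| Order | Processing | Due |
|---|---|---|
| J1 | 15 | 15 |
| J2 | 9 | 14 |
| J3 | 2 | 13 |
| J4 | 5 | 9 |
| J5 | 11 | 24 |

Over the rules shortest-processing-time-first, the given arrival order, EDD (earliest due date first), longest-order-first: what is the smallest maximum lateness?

18

SPT (increasing processing time): J3 J4 J2 J5 J1.
J3: 0→2, due 13, lateness -11
J4: 2→7, due 9, lateness -2
J2: 7→16, due 14, lateness 2
J5: 16→27, due 24, lateness 3
J1: 27→42, due 15, lateness 27
Maximum = 27.
FIFO (arrival order): J1 J2 J3 J4 J5.
J1: 0→15, due 15, lateness 0
J2: 15→24, due 14, lateness 10
J3: 24→26, due 13, lateness 13
J4: 26→31, due 9, lateness 22
J5: 31→42, due 24, lateness 18
Maximum = 22.
EDD (increasing due date): J4 J3 J2 J1 J5.
J4: 0→5, due 9, lateness -4
J3: 5→7, due 13, lateness -6
J2: 7→16, due 14, lateness 2
J1: 16→31, due 15, lateness 16
J5: 31→42, due 24, lateness 18
Maximum = 18.
LPT (decreasing processing time): J1 J5 J2 J4 J3.
J1: 0→15, due 15, lateness 0
J5: 15→26, due 24, lateness 2
J2: 26→35, due 14, lateness 21
J4: 35→40, due 9, lateness 31
J3: 40→42, due 13, lateness 29
Maximum = 31.
SPT 27, FIFO 22, EDD 18, LPT 31 → minimum 18.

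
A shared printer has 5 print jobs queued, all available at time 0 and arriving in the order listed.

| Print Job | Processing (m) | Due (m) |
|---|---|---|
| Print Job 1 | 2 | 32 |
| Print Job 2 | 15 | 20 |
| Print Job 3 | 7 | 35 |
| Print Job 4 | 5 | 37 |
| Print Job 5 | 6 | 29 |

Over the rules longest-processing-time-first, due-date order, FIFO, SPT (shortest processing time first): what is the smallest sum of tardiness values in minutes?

0

LPT (decreasing processing time): Print Job 2 Print Job 3 Print Job 5 Print Job 4 Print Job 1.
Print Job 2: 0→15, due 20, tardiness 0
Print Job 3: 15→22, due 35, tardiness 0
Print Job 5: 22→28, due 29, tardiness 0
Print Job 4: 28→33, due 37, tardiness 0
Print Job 1: 33→35, due 32, tardiness 3
Sum = 0+0+0+0+3 = 3.
EDD (increasing due date): Print Job 2 Print Job 5 Print Job 1 Print Job 3 Print Job 4.
Print Job 2: 0→15, due 20, tardiness 0
Print Job 5: 15→21, due 29, tardiness 0
Print Job 1: 21→23, due 32, tardiness 0
Print Job 3: 23→30, due 35, tardiness 0
Print Job 4: 30→35, due 37, tardiness 0
Sum = 0+0+0+0+0 = 0.
FIFO (arrival order): Print Job 1 Print Job 2 Print Job 3 Print Job 4 Print Job 5.
Print Job 1: 0→2, due 32, tardiness 0
Print Job 2: 2→17, due 20, tardiness 0
Print Job 3: 17→24, due 35, tardiness 0
Print Job 4: 24→29, due 37, tardiness 0
Print Job 5: 29→35, due 29, tardiness 6
Sum = 0+0+0+0+6 = 6.
SPT (increasing processing time): Print Job 1 Print Job 4 Print Job 5 Print Job 3 Print Job 2.
Print Job 1: 0→2, due 32, tardiness 0
Print Job 4: 2→7, due 37, tardiness 0
Print Job 5: 7→13, due 29, tardiness 0
Print Job 3: 13→20, due 35, tardiness 0
Print Job 2: 20→35, due 20, tardiness 15
Sum = 0+0+0+0+15 = 15.
LPT 3, EDD 0, FIFO 6, SPT 15 → minimum 0.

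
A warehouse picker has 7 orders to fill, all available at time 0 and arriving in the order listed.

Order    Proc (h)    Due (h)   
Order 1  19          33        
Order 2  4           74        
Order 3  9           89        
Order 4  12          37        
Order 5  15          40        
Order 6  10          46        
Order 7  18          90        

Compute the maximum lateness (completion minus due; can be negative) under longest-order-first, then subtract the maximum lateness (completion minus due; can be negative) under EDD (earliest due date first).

LPT (decreasing processing time): Order 1 Order 7 Order 5 Order 4 Order 6 Order 3 Order 2.
Order 1: 0→19, due 33, lateness -14
Order 7: 19→37, due 90, lateness -53
Order 5: 37→52, due 40, lateness 12
Order 4: 52→64, due 37, lateness 27
Order 6: 64→74, due 46, lateness 28
Order 3: 74→83, due 89, lateness -6
Order 2: 83→87, due 74, lateness 13
Maximum = 28.
EDD (increasing due date): Order 1 Order 4 Order 5 Order 6 Order 2 Order 3 Order 7.
Order 1: 0→19, due 33, lateness -14
Order 4: 19→31, due 37, lateness -6
Order 5: 31→46, due 40, lateness 6
Order 6: 46→56, due 46, lateness 10
Order 2: 56→60, due 74, lateness -14
Order 3: 60→69, due 89, lateness -20
Order 7: 69→87, due 90, lateness -3
Maximum = 10.
Difference = 28 − 10 = 18.

18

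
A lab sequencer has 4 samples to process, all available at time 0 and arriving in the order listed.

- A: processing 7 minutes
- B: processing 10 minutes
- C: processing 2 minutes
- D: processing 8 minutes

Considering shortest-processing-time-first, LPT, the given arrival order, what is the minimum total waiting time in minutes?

SPT (increasing processing time): C A D B.
C: waits 0, runs 0→2
A: waits 2, runs 2→9
D: waits 9, runs 9→17
B: waits 17, runs 17→27
Sum = 0+2+9+17 = 28.
LPT (decreasing processing time): B D A C.
B: waits 0, runs 0→10
D: waits 10, runs 10→18
A: waits 18, runs 18→25
C: waits 25, runs 25→27
Sum = 0+10+18+25 = 53.
FIFO (arrival order): A B C D.
A: waits 0, runs 0→7
B: waits 7, runs 7→17
C: waits 17, runs 17→19
D: waits 19, runs 19→27
Sum = 0+7+17+19 = 43.
SPT 28, LPT 53, FIFO 43 → minimum 28.

28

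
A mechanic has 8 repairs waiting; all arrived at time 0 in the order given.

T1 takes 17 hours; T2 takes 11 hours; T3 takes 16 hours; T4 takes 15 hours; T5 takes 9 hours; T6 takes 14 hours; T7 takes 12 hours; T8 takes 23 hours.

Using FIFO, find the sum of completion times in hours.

FIFO (arrival order): T1 T2 T3 T4 T5 T6 T7 T8.
T1: 0→17
T2: 17→28
T3: 28→44
T4: 44→59
T5: 59→68
T6: 68→82
T7: 82→94
T8: 94→117
Sum = 17+28+44+59+68+82+94+117 = 509.

509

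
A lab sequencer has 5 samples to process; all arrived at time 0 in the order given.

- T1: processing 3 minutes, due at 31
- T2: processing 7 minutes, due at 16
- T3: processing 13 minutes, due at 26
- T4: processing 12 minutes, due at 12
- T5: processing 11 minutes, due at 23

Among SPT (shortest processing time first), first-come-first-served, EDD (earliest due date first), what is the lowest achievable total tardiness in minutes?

SPT (increasing processing time): T1 T2 T5 T4 T3.
T1: 0→3, due 31, tardiness 0
T2: 3→10, due 16, tardiness 0
T5: 10→21, due 23, tardiness 0
T4: 21→33, due 12, tardiness 21
T3: 33→46, due 26, tardiness 20
Sum = 0+0+0+21+20 = 41.
FIFO (arrival order): T1 T2 T3 T4 T5.
T1: 0→3, due 31, tardiness 0
T2: 3→10, due 16, tardiness 0
T3: 10→23, due 26, tardiness 0
T4: 23→35, due 12, tardiness 23
T5: 35→46, due 23, tardiness 23
Sum = 0+0+0+23+23 = 46.
EDD (increasing due date): T4 T2 T5 T3 T1.
T4: 0→12, due 12, tardiness 0
T2: 12→19, due 16, tardiness 3
T5: 19→30, due 23, tardiness 7
T3: 30→43, due 26, tardiness 17
T1: 43→46, due 31, tardiness 15
Sum = 0+3+7+17+15 = 42.
SPT 41, FIFO 46, EDD 42 → minimum 41.

41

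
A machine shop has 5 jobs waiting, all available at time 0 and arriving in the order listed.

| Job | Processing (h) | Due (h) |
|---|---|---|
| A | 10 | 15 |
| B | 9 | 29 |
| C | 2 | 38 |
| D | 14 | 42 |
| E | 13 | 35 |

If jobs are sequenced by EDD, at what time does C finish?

34

EDD (increasing due date): A B E C D.
A: 0→10
B: 10→19
E: 19→32
C: 32→34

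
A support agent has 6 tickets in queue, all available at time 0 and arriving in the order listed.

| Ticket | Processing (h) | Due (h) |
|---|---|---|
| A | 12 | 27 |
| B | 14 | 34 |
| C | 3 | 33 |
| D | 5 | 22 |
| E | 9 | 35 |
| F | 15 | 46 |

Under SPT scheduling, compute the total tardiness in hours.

23

SPT (increasing processing time): C D E A B F.
C: 0→3, due 33, tardiness 0
D: 3→8, due 22, tardiness 0
E: 8→17, due 35, tardiness 0
A: 17→29, due 27, tardiness 2
B: 29→43, due 34, tardiness 9
F: 43→58, due 46, tardiness 12
Sum = 0+0+0+2+9+12 = 23.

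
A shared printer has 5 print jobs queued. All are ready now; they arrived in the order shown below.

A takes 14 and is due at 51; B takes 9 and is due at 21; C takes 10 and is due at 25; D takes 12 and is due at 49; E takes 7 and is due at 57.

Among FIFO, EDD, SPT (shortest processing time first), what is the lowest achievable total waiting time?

FIFO (arrival order): A B C D E.
A: waits 0, runs 0→14
B: waits 14, runs 14→23
C: waits 23, runs 23→33
D: waits 33, runs 33→45
E: waits 45, runs 45→52
Sum = 0+14+23+33+45 = 115.
EDD (increasing due date): B C D A E.
B: waits 0, runs 0→9
C: waits 9, runs 9→19
D: waits 19, runs 19→31
A: waits 31, runs 31→45
E: waits 45, runs 45→52
Sum = 0+9+19+31+45 = 104.
SPT (increasing processing time): E B C D A.
E: waits 0, runs 0→7
B: waits 7, runs 7→16
C: waits 16, runs 16→26
D: waits 26, runs 26→38
A: waits 38, runs 38→52
Sum = 0+7+16+26+38 = 87.
FIFO 115, EDD 104, SPT 87 → minimum 87.

87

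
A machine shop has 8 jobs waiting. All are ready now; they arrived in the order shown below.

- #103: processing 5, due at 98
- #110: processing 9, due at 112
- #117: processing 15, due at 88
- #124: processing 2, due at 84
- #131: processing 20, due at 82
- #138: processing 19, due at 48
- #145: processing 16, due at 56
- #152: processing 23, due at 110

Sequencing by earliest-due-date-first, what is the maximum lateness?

EDD (increasing due date): #138 #145 #131 #124 #117 #103 #152 #110.
#138: 0→19, due 48, lateness -29
#145: 19→35, due 56, lateness -21
#131: 35→55, due 82, lateness -27
#124: 55→57, due 84, lateness -27
#117: 57→72, due 88, lateness -16
#103: 72→77, due 98, lateness -21
#152: 77→100, due 110, lateness -10
#110: 100→109, due 112, lateness -3
Maximum = -3.

-3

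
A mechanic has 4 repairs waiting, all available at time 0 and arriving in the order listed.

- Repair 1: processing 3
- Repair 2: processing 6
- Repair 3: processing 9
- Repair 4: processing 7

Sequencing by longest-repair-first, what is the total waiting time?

LPT (decreasing processing time): Repair 3 Repair 4 Repair 2 Repair 1.
Repair 3: waits 0, runs 0→9
Repair 4: waits 9, runs 9→16
Repair 2: waits 16, runs 16→22
Repair 1: waits 22, runs 22→25
Sum = 0+9+16+22 = 47.

47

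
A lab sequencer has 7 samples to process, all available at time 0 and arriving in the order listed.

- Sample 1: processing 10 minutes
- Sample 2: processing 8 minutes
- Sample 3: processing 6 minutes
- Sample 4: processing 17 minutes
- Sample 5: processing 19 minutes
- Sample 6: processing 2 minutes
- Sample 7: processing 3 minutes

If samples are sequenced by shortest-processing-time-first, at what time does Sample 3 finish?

11

SPT (increasing processing time): Sample 6 Sample 7 Sample 3 Sample 2 Sample 1 Sample 4 Sample 5.
Sample 6: 0→2
Sample 7: 2→5
Sample 3: 5→11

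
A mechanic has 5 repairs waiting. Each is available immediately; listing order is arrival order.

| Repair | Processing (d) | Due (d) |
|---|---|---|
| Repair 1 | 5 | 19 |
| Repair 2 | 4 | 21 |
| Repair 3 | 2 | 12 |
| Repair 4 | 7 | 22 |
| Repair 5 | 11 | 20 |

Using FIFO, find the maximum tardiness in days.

FIFO (arrival order): Repair 1 Repair 2 Repair 3 Repair 4 Repair 5.
Repair 1: 0→5, due 19, tardiness 0
Repair 2: 5→9, due 21, tardiness 0
Repair 3: 9→11, due 12, tardiness 0
Repair 4: 11→18, due 22, tardiness 0
Repair 5: 18→29, due 20, tardiness 9
Maximum = 9.

9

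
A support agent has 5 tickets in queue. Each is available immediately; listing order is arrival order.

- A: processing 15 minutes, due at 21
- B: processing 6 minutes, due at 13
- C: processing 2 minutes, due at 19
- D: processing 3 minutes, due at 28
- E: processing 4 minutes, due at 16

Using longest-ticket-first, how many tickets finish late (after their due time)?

LPT (decreasing processing time): A B E D C.
A: 0→15, due 21, tardiness 0
B: 15→21, due 13, tardiness 8
E: 21→25, due 16, tardiness 9
D: 25→28, due 28, tardiness 0
C: 28→30, due 19, tardiness 11
Late tickets: 3.

3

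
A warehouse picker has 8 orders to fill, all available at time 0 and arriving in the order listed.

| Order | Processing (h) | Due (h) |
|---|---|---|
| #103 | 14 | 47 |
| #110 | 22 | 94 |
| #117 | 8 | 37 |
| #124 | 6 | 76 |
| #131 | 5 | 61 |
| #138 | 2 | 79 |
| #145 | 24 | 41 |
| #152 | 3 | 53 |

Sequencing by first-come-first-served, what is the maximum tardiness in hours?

FIFO (arrival order): #103 #110 #117 #124 #131 #138 #145 #152.
#103: 0→14, due 47, tardiness 0
#110: 14→36, due 94, tardiness 0
#117: 36→44, due 37, tardiness 7
#124: 44→50, due 76, tardiness 0
#131: 50→55, due 61, tardiness 0
#138: 55→57, due 79, tardiness 0
#145: 57→81, due 41, tardiness 40
#152: 81→84, due 53, tardiness 31
Maximum = 40.

40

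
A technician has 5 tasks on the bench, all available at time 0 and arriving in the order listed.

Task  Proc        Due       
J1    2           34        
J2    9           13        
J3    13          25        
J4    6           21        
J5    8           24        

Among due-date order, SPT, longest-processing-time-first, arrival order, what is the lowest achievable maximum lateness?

11

EDD (increasing due date): J2 J4 J5 J3 J1.
J2: 0→9, due 13, lateness -4
J4: 9→15, due 21, lateness -6
J5: 15→23, due 24, lateness -1
J3: 23→36, due 25, lateness 11
J1: 36→38, due 34, lateness 4
Maximum = 11.
SPT (increasing processing time): J1 J4 J5 J2 J3.
J1: 0→2, due 34, lateness -32
J4: 2→8, due 21, lateness -13
J5: 8→16, due 24, lateness -8
J2: 16→25, due 13, lateness 12
J3: 25→38, due 25, lateness 13
Maximum = 13.
LPT (decreasing processing time): J3 J2 J5 J4 J1.
J3: 0→13, due 25, lateness -12
J2: 13→22, due 13, lateness 9
J5: 22→30, due 24, lateness 6
J4: 30→36, due 21, lateness 15
J1: 36→38, due 34, lateness 4
Maximum = 15.
FIFO (arrival order): J1 J2 J3 J4 J5.
J1: 0→2, due 34, lateness -32
J2: 2→11, due 13, lateness -2
J3: 11→24, due 25, lateness -1
J4: 24→30, due 21, lateness 9
J5: 30→38, due 24, lateness 14
Maximum = 14.
EDD 11, SPT 13, LPT 15, FIFO 14 → minimum 11.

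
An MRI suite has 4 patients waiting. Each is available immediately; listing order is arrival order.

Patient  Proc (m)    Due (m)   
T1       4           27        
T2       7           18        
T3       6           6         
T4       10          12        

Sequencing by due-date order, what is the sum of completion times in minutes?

72

EDD (increasing due date): T3 T4 T2 T1.
T3: 0→6
T4: 6→16
T2: 16→23
T1: 23→27
Sum = 6+16+23+27 = 72.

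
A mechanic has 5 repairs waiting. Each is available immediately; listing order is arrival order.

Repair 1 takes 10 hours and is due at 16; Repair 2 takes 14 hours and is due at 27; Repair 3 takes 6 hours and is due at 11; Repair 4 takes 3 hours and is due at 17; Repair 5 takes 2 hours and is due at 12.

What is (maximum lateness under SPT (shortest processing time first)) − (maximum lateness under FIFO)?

-15

SPT (increasing processing time): Repair 5 Repair 4 Repair 3 Repair 1 Repair 2.
Repair 5: 0→2, due 12, lateness -10
Repair 4: 2→5, due 17, lateness -12
Repair 3: 5→11, due 11, lateness 0
Repair 1: 11→21, due 16, lateness 5
Repair 2: 21→35, due 27, lateness 8
Maximum = 8.
FIFO (arrival order): Repair 1 Repair 2 Repair 3 Repair 4 Repair 5.
Repair 1: 0→10, due 16, lateness -6
Repair 2: 10→24, due 27, lateness -3
Repair 3: 24→30, due 11, lateness 19
Repair 4: 30→33, due 17, lateness 16
Repair 5: 33→35, due 12, lateness 23
Maximum = 23.
Difference = 8 − 23 = -15.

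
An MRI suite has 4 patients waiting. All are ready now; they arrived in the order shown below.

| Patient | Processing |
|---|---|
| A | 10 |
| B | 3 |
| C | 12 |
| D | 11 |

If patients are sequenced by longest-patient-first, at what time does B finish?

LPT (decreasing processing time): C D A B.
C: 0→12
D: 12→23
A: 23→33
B: 33→36

36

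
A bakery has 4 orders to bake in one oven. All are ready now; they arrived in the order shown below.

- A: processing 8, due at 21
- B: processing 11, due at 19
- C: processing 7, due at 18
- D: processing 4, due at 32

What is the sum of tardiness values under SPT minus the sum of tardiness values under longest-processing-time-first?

SPT (increasing processing time): D C A B.
D: 0→4, due 32, tardiness 0
C: 4→11, due 18, tardiness 0
A: 11→19, due 21, tardiness 0
B: 19→30, due 19, tardiness 11
Sum = 0+0+0+11 = 11.
LPT (decreasing processing time): B A C D.
B: 0→11, due 19, tardiness 0
A: 11→19, due 21, tardiness 0
C: 19→26, due 18, tardiness 8
D: 26→30, due 32, tardiness 0
Sum = 0+0+8+0 = 8.
Difference = 11 − 8 = 3.

3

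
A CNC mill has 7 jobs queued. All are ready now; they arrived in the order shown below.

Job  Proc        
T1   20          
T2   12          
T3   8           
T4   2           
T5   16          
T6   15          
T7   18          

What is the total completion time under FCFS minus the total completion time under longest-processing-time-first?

-86

FIFO (arrival order): T1 T2 T3 T4 T5 T6 T7.
T1: 0→20
T2: 20→32
T3: 32→40
T4: 40→42
T5: 42→58
T6: 58→73
T7: 73→91
Sum = 20+32+40+42+58+73+91 = 356.
LPT (decreasing processing time): T1 T7 T5 T6 T2 T3 T4.
T1: 0→20
T7: 20→38
T5: 38→54
T6: 54→69
T2: 69→81
T3: 81→89
T4: 89→91
Sum = 20+38+54+69+81+89+91 = 442.
Difference = 356 − 442 = -86.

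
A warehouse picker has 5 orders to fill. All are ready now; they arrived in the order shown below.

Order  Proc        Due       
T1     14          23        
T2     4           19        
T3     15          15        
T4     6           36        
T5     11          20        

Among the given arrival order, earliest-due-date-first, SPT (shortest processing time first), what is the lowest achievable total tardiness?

FIFO (arrival order): T1 T2 T3 T4 T5.
T1: 0→14, due 23, tardiness 0
T2: 14→18, due 19, tardiness 0
T3: 18→33, due 15, tardiness 18
T4: 33→39, due 36, tardiness 3
T5: 39→50, due 20, tardiness 30
Sum = 0+0+18+3+30 = 51.
EDD (increasing due date): T3 T2 T5 T1 T4.
T3: 0→15, due 15, tardiness 0
T2: 15→19, due 19, tardiness 0
T5: 19→30, due 20, tardiness 10
T1: 30→44, due 23, tardiness 21
T4: 44→50, due 36, tardiness 14
Sum = 0+0+10+21+14 = 45.
SPT (increasing processing time): T2 T4 T5 T1 T3.
T2: 0→4, due 19, tardiness 0
T4: 4→10, due 36, tardiness 0
T5: 10→21, due 20, tardiness 1
T1: 21→35, due 23, tardiness 12
T3: 35→50, due 15, tardiness 35
Sum = 0+0+1+12+35 = 48.
FIFO 51, EDD 45, SPT 48 → minimum 45.

45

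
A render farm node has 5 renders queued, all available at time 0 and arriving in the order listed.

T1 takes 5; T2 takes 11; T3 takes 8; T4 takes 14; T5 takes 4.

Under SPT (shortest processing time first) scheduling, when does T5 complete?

SPT (increasing processing time): T5 T1 T3 T2 T4.
T5: 0→4

4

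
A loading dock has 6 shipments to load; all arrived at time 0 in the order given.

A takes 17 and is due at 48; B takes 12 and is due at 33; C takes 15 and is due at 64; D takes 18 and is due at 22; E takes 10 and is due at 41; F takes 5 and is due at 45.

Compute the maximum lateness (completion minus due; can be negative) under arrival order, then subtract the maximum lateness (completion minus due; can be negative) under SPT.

-15

FIFO (arrival order): A B C D E F.
A: 0→17, due 48, lateness -31
B: 17→29, due 33, lateness -4
C: 29→44, due 64, lateness -20
D: 44→62, due 22, lateness 40
E: 62→72, due 41, lateness 31
F: 72→77, due 45, lateness 32
Maximum = 40.
SPT (increasing processing time): F E B C A D.
F: 0→5, due 45, lateness -40
E: 5→15, due 41, lateness -26
B: 15→27, due 33, lateness -6
C: 27→42, due 64, lateness -22
A: 42→59, due 48, lateness 11
D: 59→77, due 22, lateness 55
Maximum = 55.
Difference = 40 − 55 = -15.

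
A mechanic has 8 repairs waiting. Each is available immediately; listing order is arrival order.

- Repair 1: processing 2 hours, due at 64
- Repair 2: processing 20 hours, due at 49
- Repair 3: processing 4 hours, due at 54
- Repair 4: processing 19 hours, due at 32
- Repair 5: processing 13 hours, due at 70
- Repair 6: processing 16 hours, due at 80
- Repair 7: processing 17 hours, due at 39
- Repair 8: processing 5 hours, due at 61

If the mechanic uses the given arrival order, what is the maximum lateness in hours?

52

FIFO (arrival order): Repair 1 Repair 2 Repair 3 Repair 4 Repair 5 Repair 6 Repair 7 Repair 8.
Repair 1: 0→2, due 64, lateness -62
Repair 2: 2→22, due 49, lateness -27
Repair 3: 22→26, due 54, lateness -28
Repair 4: 26→45, due 32, lateness 13
Repair 5: 45→58, due 70, lateness -12
Repair 6: 58→74, due 80, lateness -6
Repair 7: 74→91, due 39, lateness 52
Repair 8: 91→96, due 61, lateness 35
Maximum = 52.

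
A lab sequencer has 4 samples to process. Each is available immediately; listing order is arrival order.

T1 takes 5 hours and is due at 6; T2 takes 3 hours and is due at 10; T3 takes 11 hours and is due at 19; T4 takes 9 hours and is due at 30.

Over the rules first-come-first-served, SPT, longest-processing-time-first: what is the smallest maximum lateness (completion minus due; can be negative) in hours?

FIFO (arrival order): T1 T2 T3 T4.
T1: 0→5, due 6, lateness -1
T2: 5→8, due 10, lateness -2
T3: 8→19, due 19, lateness 0
T4: 19→28, due 30, lateness -2
Maximum = 0.
SPT (increasing processing time): T2 T1 T4 T3.
T2: 0→3, due 10, lateness -7
T1: 3→8, due 6, lateness 2
T4: 8→17, due 30, lateness -13
T3: 17→28, due 19, lateness 9
Maximum = 9.
LPT (decreasing processing time): T3 T4 T1 T2.
T3: 0→11, due 19, lateness -8
T4: 11→20, due 30, lateness -10
T1: 20→25, due 6, lateness 19
T2: 25→28, due 10, lateness 18
Maximum = 19.
FIFO 0, SPT 9, LPT 19 → minimum 0.

0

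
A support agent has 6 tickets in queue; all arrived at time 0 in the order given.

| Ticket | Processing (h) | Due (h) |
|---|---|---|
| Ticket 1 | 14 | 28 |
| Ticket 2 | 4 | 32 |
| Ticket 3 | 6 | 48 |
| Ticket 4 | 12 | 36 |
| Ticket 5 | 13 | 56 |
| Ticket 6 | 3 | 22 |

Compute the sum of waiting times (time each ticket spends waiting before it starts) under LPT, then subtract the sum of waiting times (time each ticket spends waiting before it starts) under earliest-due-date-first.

LPT (decreasing processing time): Ticket 1 Ticket 5 Ticket 4 Ticket 3 Ticket 2 Ticket 6.
Ticket 1: waits 0, runs 0→14
Ticket 5: waits 14, runs 14→27
Ticket 4: waits 27, runs 27→39
Ticket 3: waits 39, runs 39→45
Ticket 2: waits 45, runs 45→49
Ticket 6: waits 49, runs 49→52
Sum = 0+14+27+39+45+49 = 174.
EDD (increasing due date): Ticket 6 Ticket 1 Ticket 2 Ticket 4 Ticket 3 Ticket 5.
Ticket 6: waits 0, runs 0→3
Ticket 1: waits 3, runs 3→17
Ticket 2: waits 17, runs 17→21
Ticket 4: waits 21, runs 21→33
Ticket 3: waits 33, runs 33→39
Ticket 5: waits 39, runs 39→52
Sum = 0+3+17+21+33+39 = 113.
Difference = 174 − 113 = 61.

61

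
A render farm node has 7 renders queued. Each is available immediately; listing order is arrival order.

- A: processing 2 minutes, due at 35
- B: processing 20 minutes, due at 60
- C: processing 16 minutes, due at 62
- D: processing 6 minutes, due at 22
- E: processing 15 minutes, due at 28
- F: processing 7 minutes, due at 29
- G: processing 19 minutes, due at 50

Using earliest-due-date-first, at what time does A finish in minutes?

EDD (increasing due date): D E F A G B C.
D: 0→6
E: 6→21
F: 21→28
A: 28→30

30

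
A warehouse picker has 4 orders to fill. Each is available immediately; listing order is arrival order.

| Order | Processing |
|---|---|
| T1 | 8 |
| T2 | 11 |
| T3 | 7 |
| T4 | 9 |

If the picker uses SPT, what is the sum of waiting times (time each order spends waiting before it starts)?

46

SPT (increasing processing time): T3 T1 T4 T2.
T3: waits 0, runs 0→7
T1: waits 7, runs 7→15
T4: waits 15, runs 15→24
T2: waits 24, runs 24→35
Sum = 0+7+15+24 = 46.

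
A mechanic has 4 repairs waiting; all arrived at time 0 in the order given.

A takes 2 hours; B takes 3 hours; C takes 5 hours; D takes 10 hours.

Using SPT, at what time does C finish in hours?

10

SPT (increasing processing time): A B C D.
A: 0→2
B: 2→5
C: 5→10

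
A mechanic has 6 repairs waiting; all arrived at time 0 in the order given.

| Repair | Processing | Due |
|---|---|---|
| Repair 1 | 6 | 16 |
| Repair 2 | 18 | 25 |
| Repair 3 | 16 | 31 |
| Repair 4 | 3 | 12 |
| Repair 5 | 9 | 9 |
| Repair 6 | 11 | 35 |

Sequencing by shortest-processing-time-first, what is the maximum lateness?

SPT (increasing processing time): Repair 4 Repair 1 Repair 5 Repair 6 Repair 3 Repair 2.
Repair 4: 0→3, due 12, lateness -9
Repair 1: 3→9, due 16, lateness -7
Repair 5: 9→18, due 9, lateness 9
Repair 6: 18→29, due 35, lateness -6
Repair 3: 29→45, due 31, lateness 14
Repair 2: 45→63, due 25, lateness 38
Maximum = 38.

38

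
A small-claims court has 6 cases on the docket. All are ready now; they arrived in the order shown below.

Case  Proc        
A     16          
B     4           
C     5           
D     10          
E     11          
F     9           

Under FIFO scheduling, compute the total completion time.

FIFO (arrival order): A B C D E F.
A: 0→16
B: 16→20
C: 20→25
D: 25→35
E: 35→46
F: 46→55
Sum = 16+20+25+35+46+55 = 197.

197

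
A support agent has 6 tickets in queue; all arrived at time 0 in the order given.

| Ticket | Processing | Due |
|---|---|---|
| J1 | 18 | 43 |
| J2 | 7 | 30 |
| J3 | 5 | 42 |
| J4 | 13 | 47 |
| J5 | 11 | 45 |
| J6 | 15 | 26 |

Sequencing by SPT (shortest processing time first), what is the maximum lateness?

SPT (increasing processing time): J3 J2 J5 J4 J6 J1.
J3: 0→5, due 42, lateness -37
J2: 5→12, due 30, lateness -18
J5: 12→23, due 45, lateness -22
J4: 23→36, due 47, lateness -11
J6: 36→51, due 26, lateness 25
J1: 51→69, due 43, lateness 26
Maximum = 26.

26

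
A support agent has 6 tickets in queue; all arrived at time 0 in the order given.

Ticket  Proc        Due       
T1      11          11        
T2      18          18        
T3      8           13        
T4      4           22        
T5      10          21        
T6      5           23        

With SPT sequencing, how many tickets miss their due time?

SPT (increasing processing time): T4 T6 T3 T5 T1 T2.
T4: 0→4, due 22, tardiness 0
T6: 4→9, due 23, tardiness 0
T3: 9→17, due 13, tardiness 4
T5: 17→27, due 21, tardiness 6
T1: 27→38, due 11, tardiness 27
T2: 38→56, due 18, tardiness 38
Late tickets: 4.

4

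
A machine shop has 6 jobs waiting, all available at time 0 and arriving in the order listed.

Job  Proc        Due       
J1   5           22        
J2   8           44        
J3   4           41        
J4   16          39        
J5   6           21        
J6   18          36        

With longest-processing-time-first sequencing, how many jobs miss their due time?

3

LPT (decreasing processing time): J6 J4 J2 J5 J1 J3.
J6: 0→18, due 36, tardiness 0
J4: 18→34, due 39, tardiness 0
J2: 34→42, due 44, tardiness 0
J5: 42→48, due 21, tardiness 27
J1: 48→53, due 22, tardiness 31
J3: 53→57, due 41, tardiness 16
Late jobs: 3.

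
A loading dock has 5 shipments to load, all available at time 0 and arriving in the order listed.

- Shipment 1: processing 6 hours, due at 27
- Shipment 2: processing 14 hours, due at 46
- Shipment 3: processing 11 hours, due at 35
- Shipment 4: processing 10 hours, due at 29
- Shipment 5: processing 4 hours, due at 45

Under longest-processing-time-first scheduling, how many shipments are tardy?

LPT (decreasing processing time): Shipment 2 Shipment 3 Shipment 4 Shipment 1 Shipment 5.
Shipment 2: 0→14, due 46, tardiness 0
Shipment 3: 14→25, due 35, tardiness 0
Shipment 4: 25→35, due 29, tardiness 6
Shipment 1: 35→41, due 27, tardiness 14
Shipment 5: 41→45, due 45, tardiness 0
Late shipments: 2.

2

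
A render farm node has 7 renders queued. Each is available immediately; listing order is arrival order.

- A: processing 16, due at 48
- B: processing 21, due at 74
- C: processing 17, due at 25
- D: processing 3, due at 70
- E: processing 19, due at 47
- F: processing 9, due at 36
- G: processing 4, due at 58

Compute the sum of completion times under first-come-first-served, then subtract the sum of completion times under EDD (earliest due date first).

43

FIFO (arrival order): A B C D E F G.
A: 0→16
B: 16→37
C: 37→54
D: 54→57
E: 57→76
F: 76→85
G: 85→89
Sum = 16+37+54+57+76+85+89 = 414.
EDD (increasing due date): C F E A G D B.
C: 0→17
F: 17→26
E: 26→45
A: 45→61
G: 61→65
D: 65→68
B: 68→89
Sum = 17+26+45+61+65+68+89 = 371.
Difference = 414 − 371 = 43.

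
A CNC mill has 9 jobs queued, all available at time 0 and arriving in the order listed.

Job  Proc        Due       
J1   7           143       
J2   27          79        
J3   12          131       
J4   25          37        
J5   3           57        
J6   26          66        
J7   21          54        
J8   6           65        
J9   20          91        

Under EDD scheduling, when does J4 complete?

EDD (increasing due date): J4 J7 J5 J8 J6 J2 J9 J3 J1.
J4: 0→25

25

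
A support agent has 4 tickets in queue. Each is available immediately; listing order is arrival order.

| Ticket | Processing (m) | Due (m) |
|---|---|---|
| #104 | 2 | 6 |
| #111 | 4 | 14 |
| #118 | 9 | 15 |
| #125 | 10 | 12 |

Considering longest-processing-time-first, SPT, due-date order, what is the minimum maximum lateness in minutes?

10

LPT (decreasing processing time): #125 #118 #111 #104.
#125: 0→10, due 12, lateness -2
#118: 10→19, due 15, lateness 4
#111: 19→23, due 14, lateness 9
#104: 23→25, due 6, lateness 19
Maximum = 19.
SPT (increasing processing time): #104 #111 #118 #125.
#104: 0→2, due 6, lateness -4
#111: 2→6, due 14, lateness -8
#118: 6→15, due 15, lateness 0
#125: 15→25, due 12, lateness 13
Maximum = 13.
EDD (increasing due date): #104 #125 #111 #118.
#104: 0→2, due 6, lateness -4
#125: 2→12, due 12, lateness 0
#111: 12→16, due 14, lateness 2
#118: 16→25, due 15, lateness 10
Maximum = 10.
LPT 19, SPT 13, EDD 10 → minimum 10.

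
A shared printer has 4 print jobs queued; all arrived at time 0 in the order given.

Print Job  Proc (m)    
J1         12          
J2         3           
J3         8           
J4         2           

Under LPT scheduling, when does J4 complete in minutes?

25

LPT (decreasing processing time): J1 J3 J2 J4.
J1: 0→12
J3: 12→20
J2: 20→23
J4: 23→25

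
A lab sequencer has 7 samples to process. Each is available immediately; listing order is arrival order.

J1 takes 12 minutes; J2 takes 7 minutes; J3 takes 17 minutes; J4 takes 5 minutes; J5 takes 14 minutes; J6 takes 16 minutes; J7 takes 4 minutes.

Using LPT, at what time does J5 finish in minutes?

LPT (decreasing processing time): J3 J6 J5 J1 J2 J4 J7.
J3: 0→17
J6: 17→33
J5: 33→47

47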